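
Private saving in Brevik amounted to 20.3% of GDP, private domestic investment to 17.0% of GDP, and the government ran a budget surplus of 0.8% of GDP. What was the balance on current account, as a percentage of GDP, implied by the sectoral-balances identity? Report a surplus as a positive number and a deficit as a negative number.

4.1

By the sectoral-balances identity, CA = (S_private - I) + (T - G).
Private balance = 20.3 - 17.0 = 3.3
Government balance (T - G) = 0.8
CA = 3.3 + 0.8 = 4.1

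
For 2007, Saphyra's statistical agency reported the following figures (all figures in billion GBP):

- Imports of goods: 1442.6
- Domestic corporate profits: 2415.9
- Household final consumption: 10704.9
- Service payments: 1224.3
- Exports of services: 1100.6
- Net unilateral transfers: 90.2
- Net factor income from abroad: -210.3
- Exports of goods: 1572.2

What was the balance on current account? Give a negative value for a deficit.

Goods balance = 1572.2 - 1442.6 = 129.6
Services balance = 1100.6 - 1224.3 = -123.7
Trade balance (goods + services) = 129.6 + (-123.7) = 5.9
Net primary income = -210.3
Net secondary income = 90.2
Current account = 5.9 + (-210.3) + 90.2 = -114.2

-114.2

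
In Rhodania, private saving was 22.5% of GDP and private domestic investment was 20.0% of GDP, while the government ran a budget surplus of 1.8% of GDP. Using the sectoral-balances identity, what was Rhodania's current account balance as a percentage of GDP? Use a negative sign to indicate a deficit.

4.3

By the sectoral-balances identity, CA = (S_private - I) + (T - G).
Private balance = 22.5 - 20.0 = 2.5
Government balance (T - G) = 1.8
CA = 2.5 + 1.8 = 4.3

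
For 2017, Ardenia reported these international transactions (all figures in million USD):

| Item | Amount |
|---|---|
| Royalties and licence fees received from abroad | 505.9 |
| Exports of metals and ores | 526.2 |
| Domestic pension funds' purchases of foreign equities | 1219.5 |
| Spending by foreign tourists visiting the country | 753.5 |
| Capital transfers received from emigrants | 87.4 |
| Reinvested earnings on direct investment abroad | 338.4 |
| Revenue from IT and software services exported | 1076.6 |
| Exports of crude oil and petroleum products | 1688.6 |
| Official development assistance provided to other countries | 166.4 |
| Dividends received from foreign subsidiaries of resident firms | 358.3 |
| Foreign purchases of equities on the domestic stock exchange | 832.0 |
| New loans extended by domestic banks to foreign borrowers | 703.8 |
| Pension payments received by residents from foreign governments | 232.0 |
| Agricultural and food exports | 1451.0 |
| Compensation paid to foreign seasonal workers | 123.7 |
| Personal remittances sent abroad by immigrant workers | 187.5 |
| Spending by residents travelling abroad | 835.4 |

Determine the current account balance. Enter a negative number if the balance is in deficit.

5617.5

Goods: 1451.0 + 526.2 + 1688.6 = 3665.8
Services: 505.9 - 835.4 + 753.5 + 1076.6 = 1500.6
Primary income: 338.4 + 358.3 - 123.7 = 573.0
Secondary income: 232.0 - 187.5 - 166.4 = -121.9
Current account = 3665.8 + 1500.6 + 573.0 + (-121.9) = 5617.5
(Excluded from the current account — financial account: domestic pension funds' purchases of foreign equities 1219.5, foreign purchases of equities on the domestic stock exchange 832.0, new loans extended by domestic banks to foreign borrowers 703.8; capital account: capital transfers received from emigrants 87.4.)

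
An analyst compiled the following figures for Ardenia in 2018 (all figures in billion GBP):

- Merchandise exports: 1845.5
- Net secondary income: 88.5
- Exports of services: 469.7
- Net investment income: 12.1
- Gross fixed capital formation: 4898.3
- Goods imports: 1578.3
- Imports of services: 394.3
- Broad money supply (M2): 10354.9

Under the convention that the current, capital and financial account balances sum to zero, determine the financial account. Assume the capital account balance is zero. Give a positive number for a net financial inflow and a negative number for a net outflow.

Goods balance = 1845.5 - 1578.3 = 267.2
Services balance = 469.7 - 394.3 = 75.4
Trade balance (goods + services) = 267.2 + 75.4 = 342.6
Net primary income = 12.1
Net secondary income = 88.5
Current account = 342.6 + 12.1 + 88.5 = 443.2
Financial account = -(443.2) = -443.2

-443.2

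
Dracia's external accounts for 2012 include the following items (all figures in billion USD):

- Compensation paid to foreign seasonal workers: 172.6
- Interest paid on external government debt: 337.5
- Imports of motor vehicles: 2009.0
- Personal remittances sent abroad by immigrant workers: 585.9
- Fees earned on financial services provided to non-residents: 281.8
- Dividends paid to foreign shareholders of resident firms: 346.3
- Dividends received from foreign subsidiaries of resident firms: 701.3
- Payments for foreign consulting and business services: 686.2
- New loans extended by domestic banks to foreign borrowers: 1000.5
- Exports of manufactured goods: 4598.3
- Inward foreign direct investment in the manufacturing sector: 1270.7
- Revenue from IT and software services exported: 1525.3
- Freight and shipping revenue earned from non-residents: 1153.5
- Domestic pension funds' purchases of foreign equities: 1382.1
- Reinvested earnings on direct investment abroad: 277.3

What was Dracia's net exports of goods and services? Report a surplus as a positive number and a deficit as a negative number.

4863.7

Goods: -2009.0 + 4598.3 = 2589.3
Services: 1525.3 + 281.8 + 1153.5 - 686.2 = 2274.4
Trade balance = 2589.3 + 2274.4 = 4863.7
(Excluded from the trade balance — primary income: compensation paid to foreign seasonal workers 172.6, interest paid on external government debt 337.5, dividends paid to foreign shareholders of resident firms 346.3, dividends received from foreign subsidiaries of resident firms 701.3, reinvested earnings on direct investment abroad 277.3; secondary income: personal remittances sent abroad by immigrant workers 585.9; financial account: new loans extended by domestic banks to foreign borrowers 1000.5, inward foreign direct investment in the manufacturing sector 1270.7, domestic pension funds' purchases of foreign equities 1382.1.)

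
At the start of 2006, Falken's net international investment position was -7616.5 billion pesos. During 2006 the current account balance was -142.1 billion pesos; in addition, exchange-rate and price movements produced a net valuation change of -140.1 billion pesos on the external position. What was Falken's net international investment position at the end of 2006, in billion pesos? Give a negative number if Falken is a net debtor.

-7898.7

Change in NIIP = current account + net valuation change = -142.1 + (-140.1) = -282.2
End-of-year NIIP = -7616.5 + (-282.2) = -7898.7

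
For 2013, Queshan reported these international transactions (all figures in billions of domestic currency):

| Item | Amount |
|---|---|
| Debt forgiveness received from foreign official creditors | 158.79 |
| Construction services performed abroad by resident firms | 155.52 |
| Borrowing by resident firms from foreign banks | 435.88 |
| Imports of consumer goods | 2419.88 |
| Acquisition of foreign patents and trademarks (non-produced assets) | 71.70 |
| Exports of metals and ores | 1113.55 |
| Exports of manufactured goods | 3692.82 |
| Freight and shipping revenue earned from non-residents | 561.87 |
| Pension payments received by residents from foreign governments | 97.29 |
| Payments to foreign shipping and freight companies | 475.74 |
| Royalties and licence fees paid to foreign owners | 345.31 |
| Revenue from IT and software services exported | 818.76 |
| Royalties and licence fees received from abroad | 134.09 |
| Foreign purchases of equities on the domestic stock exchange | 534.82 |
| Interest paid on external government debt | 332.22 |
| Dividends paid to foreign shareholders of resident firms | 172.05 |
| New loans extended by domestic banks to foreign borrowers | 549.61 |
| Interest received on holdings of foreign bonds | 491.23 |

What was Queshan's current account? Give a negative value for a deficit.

Goods: 1113.55 - 2419.88 + 3692.82 = 2386.49
Services: -345.31 + 561.87 - 475.74 + 818.76 + 134.09 + 155.52 = 849.19
Primary income: -172.05 + 491.23 - 332.22 = -13.04
Secondary income: 97.29
Current account = 2386.49 + 849.19 + (-13.04) + 97.29 = 3319.93
(Excluded from the current account — capital account: debt forgiveness received from foreign official creditors 158.79, acquisition of foreign patents and trademarks (non-produced assets) 71.70; financial account: borrowing by resident firms from foreign banks 435.88, foreign purchases of equities on the domestic stock exchange 534.82, new loans extended by domestic banks to foreign borrowers 549.61.)

3319.93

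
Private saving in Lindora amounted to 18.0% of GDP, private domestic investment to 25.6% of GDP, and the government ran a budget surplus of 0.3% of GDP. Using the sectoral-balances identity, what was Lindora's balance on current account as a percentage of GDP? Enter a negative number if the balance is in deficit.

By the sectoral-balances identity, CA = (S_private - I) + (T - G).
Private balance = 18.0 - 25.6 = -7.6
Government balance (T - G) = 0.3
CA = -7.6 + 0.3 = -7.3

-7.3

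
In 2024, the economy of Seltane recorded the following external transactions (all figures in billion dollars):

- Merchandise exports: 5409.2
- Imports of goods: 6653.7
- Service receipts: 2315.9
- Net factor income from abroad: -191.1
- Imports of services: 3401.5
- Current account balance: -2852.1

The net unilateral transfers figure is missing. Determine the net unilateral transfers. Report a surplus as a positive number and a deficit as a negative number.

-330.9

Current account = goods balance + services balance + net primary income + net secondary income
Sum of the known components = -2521.2
Net unilateral transfers = CA - (known components) = -2852.1 - (-2521.2) = -330.9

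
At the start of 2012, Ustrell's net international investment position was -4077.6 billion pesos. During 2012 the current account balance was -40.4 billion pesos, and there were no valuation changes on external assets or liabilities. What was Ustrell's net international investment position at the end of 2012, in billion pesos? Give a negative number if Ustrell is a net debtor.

-4118.0

With no valuation effects, change in NIIP = current account = -40.4
End-of-year NIIP = -4077.6 + (-40.4) = -4118.0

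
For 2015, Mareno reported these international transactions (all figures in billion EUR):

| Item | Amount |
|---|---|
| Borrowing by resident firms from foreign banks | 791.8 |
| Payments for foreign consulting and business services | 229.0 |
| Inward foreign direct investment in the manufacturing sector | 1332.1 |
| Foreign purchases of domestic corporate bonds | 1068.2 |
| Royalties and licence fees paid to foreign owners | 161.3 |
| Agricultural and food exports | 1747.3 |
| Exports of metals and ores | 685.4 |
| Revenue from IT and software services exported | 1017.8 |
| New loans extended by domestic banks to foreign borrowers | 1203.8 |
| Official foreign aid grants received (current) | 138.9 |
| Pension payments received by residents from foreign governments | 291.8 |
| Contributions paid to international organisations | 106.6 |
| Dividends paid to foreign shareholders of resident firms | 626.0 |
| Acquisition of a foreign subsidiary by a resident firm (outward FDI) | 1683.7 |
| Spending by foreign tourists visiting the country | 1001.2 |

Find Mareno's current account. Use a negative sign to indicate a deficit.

3759.5

Goods: 685.4 + 1747.3 = 2432.7
Services: 1001.2 - 229.0 + 1017.8 - 161.3 = 1628.7
Primary income: -626.0
Secondary income: 291.8 + 138.9 - 106.6 = 324.1
Current account = 2432.7 + 1628.7 + (-626.0) + 324.1 = 3759.5
(Excluded from the current account — financial account: borrowing by resident firms from foreign banks 791.8, inward foreign direct investment in the manufacturing sector 1332.1, foreign purchases of domestic corporate bonds 1068.2, new loans extended by domestic banks to foreign borrowers 1203.8, acquisition of a foreign subsidiary by a resident firm (outward FDI) 1683.7.)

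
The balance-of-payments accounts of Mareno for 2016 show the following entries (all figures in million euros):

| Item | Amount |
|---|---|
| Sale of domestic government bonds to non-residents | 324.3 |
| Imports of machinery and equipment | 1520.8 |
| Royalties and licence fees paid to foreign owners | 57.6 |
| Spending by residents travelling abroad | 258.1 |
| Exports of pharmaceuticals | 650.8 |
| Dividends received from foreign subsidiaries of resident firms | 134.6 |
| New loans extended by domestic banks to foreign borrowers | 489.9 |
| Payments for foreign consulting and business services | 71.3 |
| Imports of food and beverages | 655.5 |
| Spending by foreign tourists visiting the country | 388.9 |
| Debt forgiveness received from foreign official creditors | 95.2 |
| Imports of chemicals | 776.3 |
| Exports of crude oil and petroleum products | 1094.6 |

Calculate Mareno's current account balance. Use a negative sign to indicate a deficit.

Goods: -655.5 + 650.8 - 1520.8 - 776.3 + 1094.6 = -1207.2
Services: -71.3 - 258.1 - 57.6 + 388.9 = 1.9
Primary income: 134.6
Current account = (-1207.2) + 1.9 + 134.6 = -1070.7
(Excluded from the current account — financial account: sale of domestic government bonds to non-residents 324.3, new loans extended by domestic banks to foreign borrowers 489.9; capital account: debt forgiveness received from foreign official creditors 95.2.)

-1070.7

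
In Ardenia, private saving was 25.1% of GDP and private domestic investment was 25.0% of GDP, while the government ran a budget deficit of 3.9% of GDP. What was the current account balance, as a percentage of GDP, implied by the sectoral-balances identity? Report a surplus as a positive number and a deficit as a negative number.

-3.8

By the sectoral-balances identity, CA = (S_private - I) + (T - G).
Private balance = 25.1 - 25.0 = 0.1
Government balance (T - G) = -3.9
CA = 0.1 + (-3.9) = -3.8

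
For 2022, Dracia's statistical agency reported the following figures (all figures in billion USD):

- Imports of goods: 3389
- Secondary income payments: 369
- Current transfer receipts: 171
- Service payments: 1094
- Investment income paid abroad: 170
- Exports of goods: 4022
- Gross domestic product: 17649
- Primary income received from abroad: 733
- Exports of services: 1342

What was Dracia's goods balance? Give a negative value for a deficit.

Goods balance = 4022 - 3389 = 633

633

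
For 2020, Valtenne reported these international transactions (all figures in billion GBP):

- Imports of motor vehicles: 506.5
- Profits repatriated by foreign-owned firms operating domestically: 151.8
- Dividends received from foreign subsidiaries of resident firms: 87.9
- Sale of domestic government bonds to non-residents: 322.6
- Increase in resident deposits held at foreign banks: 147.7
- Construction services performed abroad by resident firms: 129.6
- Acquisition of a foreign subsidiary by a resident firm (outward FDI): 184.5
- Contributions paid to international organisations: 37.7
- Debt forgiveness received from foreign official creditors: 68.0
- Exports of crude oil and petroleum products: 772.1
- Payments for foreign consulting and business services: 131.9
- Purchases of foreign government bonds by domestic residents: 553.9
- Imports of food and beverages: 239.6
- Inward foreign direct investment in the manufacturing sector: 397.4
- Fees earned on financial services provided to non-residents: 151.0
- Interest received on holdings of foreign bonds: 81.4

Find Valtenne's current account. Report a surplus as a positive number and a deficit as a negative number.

Goods: 772.1 - 239.6 - 506.5 = 26.0
Services: 129.6 + 151.0 - 131.9 = 148.7
Primary income: -151.8 + 87.9 + 81.4 = 17.5
Secondary income: -37.7
Current account = 26.0 + 148.7 + 17.5 + (-37.7) = 154.5
(Excluded from the current account — financial account: sale of domestic government bonds to non-residents 322.6, increase in resident deposits held at foreign banks 147.7, acquisition of a foreign subsidiary by a resident firm (outward FDI) 184.5, purchases of foreign government bonds by domestic residents 553.9, inward foreign direct investment in the manufacturing sector 397.4; capital account: debt forgiveness received from foreign official creditors 68.0.)

154.5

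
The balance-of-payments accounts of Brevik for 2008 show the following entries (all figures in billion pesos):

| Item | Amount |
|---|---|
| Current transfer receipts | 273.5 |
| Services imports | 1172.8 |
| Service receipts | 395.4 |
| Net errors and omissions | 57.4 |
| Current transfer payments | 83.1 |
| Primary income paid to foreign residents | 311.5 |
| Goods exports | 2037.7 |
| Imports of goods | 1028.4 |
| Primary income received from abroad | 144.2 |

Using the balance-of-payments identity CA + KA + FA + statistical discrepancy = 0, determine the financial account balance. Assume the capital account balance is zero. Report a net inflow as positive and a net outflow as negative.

Goods balance = 2037.7 - 1028.4 = 1009.3
Services balance = 395.4 - 1172.8 = -777.4
Trade balance (goods + services) = 1009.3 + (-777.4) = 231.9
Net primary income = 144.2 - 311.5 = -167.3
Net secondary income = 273.5 - 83.1 = 190.4
Current account = 231.9 + (-167.3) + 190.4 = 255.0
Financial account = -(255.0 + 57.4) = -312.4

-312.4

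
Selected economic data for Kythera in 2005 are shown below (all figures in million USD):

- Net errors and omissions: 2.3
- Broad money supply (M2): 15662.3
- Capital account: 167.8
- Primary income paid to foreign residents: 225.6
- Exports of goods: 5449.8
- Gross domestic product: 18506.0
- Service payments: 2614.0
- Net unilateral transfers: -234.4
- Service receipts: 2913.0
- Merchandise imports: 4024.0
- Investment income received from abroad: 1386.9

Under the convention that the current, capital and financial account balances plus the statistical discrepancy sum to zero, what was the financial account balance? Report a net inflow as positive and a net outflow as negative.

Goods balance = 5449.8 - 4024.0 = 1425.8
Services balance = 2913.0 - 2614.0 = 299.0
Trade balance (goods + services) = 1425.8 + 299.0 = 1724.8
Net primary income = 1386.9 - 225.6 = 1161.3
Net secondary income = -234.4
Current account = 1724.8 + 1161.3 + (-234.4) = 2651.7
Financial account = -(2651.7 + 167.8 + 2.3) = -2821.8

-2821.8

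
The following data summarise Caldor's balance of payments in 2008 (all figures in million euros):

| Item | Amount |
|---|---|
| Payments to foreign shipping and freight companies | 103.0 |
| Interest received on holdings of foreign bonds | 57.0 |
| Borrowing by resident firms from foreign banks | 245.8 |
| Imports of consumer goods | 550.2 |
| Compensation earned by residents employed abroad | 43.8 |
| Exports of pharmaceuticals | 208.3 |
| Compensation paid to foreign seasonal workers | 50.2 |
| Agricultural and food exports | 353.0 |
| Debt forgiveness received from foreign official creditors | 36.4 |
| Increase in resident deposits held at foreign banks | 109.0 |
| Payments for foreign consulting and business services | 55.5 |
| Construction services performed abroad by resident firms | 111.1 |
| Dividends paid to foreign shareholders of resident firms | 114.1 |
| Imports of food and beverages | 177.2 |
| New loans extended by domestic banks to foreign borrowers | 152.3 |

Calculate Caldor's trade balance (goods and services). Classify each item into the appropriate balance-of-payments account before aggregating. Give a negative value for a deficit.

-213.5

Goods: -177.2 + 208.3 + 353.0 - 550.2 = -166.1
Services: -103.0 - 55.5 + 111.1 = -47.4
Trade balance = -166.1 + (-47.4) = -213.5
(Excluded from the trade balance — primary income: interest received on holdings of foreign bonds 57.0, compensation earned by residents employed abroad 43.8, compensation paid to foreign seasonal workers 50.2, dividends paid to foreign shareholders of resident firms 114.1; financial account: borrowing by resident firms from foreign banks 245.8, increase in resident deposits held at foreign banks 109.0, new loans extended by domestic banks to foreign borrowers 152.3; capital account: debt forgiveness received from foreign official creditors 36.4.)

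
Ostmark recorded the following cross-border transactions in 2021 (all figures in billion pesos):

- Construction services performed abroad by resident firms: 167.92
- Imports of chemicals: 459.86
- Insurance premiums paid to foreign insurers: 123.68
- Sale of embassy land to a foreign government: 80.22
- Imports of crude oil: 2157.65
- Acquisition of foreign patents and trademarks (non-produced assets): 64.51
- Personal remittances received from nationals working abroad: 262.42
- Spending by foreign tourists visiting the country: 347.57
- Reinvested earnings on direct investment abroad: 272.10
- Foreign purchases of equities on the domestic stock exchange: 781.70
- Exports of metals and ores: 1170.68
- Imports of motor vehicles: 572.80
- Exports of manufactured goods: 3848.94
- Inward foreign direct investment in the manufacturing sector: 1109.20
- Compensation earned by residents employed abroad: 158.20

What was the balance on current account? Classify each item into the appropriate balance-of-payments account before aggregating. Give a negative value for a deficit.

Goods: 1170.68 - 2157.65 - 572.80 + 3848.94 - 459.86 = 1829.31
Services: -123.68 + 167.92 + 347.57 = 391.81
Primary income: 272.10 + 158.20 = 430.30
Secondary income: 262.42
Current account = 1829.31 + 391.81 + 430.30 + 262.42 = 2913.84
(Excluded from the current account — capital account: sale of embassy land to a foreign government 80.22, acquisition of foreign patents and trademarks (non-produced assets) 64.51; financial account: foreign purchases of equities on the domestic stock exchange 781.70, inward foreign direct investment in the manufacturing sector 1109.20.)

2913.84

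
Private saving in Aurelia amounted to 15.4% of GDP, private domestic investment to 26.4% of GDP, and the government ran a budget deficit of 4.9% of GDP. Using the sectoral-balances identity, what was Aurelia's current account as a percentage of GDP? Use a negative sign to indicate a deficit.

-15.9

By the sectoral-balances identity, CA = (S_private - I) + (T - G).
Private balance = 15.4 - 26.4 = -11.0
Government balance (T - G) = -4.9
CA = -11.0 + (-4.9) = -15.9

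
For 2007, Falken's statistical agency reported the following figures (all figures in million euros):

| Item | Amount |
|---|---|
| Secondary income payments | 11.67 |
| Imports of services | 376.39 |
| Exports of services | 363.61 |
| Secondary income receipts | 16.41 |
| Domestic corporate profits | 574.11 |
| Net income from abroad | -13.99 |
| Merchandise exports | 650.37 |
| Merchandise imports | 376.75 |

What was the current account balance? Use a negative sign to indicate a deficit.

251.59

Goods balance = 650.37 - 376.75 = 273.62
Services balance = 363.61 - 376.39 = -12.78
Trade balance (goods + services) = 273.62 + (-12.78) = 260.84
Net primary income = -13.99
Net secondary income = 16.41 - 11.67 = 4.74
Current account = 260.84 + (-13.99) + 4.74 = 251.59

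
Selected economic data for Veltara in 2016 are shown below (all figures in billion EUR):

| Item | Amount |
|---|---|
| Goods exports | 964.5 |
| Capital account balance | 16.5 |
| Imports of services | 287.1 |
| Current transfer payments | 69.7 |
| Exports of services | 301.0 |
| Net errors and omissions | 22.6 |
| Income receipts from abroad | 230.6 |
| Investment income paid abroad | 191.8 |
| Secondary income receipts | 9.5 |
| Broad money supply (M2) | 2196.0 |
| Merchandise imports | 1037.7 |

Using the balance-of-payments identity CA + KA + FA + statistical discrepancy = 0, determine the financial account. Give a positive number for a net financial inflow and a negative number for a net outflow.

41.6

Goods balance = 964.5 - 1037.7 = -73.2
Services balance = 301.0 - 287.1 = 13.9
Trade balance (goods + services) = -73.2 + 13.9 = -59.3
Net primary income = 230.6 - 191.8 = 38.8
Net secondary income = 9.5 - 69.7 = -60.2
Current account = -59.3 + 38.8 + (-60.2) = -80.7
Financial account = -(-80.7 + 16.5 + 22.6) = 41.6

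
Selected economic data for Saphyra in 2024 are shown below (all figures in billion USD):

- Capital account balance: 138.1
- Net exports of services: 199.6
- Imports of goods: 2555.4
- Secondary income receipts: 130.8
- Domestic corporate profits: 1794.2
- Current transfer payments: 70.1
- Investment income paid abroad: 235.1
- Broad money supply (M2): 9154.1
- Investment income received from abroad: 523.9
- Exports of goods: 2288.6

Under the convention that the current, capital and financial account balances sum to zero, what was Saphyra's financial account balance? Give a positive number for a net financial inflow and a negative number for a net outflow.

Goods balance = 2288.6 - 2555.4 = -266.8
Services balance = 199.6
Trade balance (goods + services) = -266.8 + 199.6 = -67.2
Net primary income = 523.9 - 235.1 = 288.8
Net secondary income = 130.8 - 70.1 = 60.7
Current account = -67.2 + 288.8 + 60.7 = 282.3
Financial account = -(282.3 + 138.1) = -420.4

-420.4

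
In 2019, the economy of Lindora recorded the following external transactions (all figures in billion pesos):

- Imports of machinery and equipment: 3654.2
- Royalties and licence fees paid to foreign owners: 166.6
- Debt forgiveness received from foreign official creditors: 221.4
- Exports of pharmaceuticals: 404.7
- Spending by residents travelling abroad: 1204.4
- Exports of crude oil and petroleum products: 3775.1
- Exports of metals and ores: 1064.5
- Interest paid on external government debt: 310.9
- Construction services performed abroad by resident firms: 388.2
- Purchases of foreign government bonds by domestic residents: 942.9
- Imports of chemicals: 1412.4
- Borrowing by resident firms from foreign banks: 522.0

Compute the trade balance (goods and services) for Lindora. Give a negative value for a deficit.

-805.1

Goods: 404.7 + 3775.1 - 3654.2 - 1412.4 + 1064.5 = 177.7
Services: 388.2 - 1204.4 - 166.6 = -982.8
Trade balance = 177.7 + (-982.8) = -805.1
(Excluded from the trade balance — capital account: debt forgiveness received from foreign official creditors 221.4; primary income: interest paid on external government debt 310.9; financial account: purchases of foreign government bonds by domestic residents 942.9, borrowing by resident firms from foreign banks 522.0.)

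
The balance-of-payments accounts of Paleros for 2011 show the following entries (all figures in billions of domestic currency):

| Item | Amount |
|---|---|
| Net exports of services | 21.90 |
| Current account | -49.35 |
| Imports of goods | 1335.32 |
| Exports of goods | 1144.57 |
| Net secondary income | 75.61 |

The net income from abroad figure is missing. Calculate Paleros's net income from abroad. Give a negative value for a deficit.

Current account = goods balance + services balance + net primary income + net secondary income
Sum of the known components = -93.24
Net income from abroad = CA - (known components) = -49.35 - (-93.24) = 43.89

43.89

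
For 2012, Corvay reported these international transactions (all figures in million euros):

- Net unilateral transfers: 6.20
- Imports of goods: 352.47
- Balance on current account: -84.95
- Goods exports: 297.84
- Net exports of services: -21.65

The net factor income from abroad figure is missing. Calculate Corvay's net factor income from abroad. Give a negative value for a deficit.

-14.87

Current account = goods balance + services balance + net primary income + net secondary income
Sum of the known components = -70.08
Net factor income from abroad = CA - (known components) = -84.95 - (-70.08) = -14.87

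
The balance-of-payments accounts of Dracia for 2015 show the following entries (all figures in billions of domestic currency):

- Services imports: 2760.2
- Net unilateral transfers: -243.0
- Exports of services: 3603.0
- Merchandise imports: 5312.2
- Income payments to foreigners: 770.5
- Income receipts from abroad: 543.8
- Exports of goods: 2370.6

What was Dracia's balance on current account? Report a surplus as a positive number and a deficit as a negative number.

Goods balance = 2370.6 - 5312.2 = -2941.6
Services balance = 3603.0 - 2760.2 = 842.8
Trade balance (goods + services) = -2941.6 + 842.8 = -2098.8
Net primary income = 543.8 - 770.5 = -226.7
Net secondary income = -243.0
Current account = -2098.8 + (-226.7) + (-243.0) = -2568.5

-2568.5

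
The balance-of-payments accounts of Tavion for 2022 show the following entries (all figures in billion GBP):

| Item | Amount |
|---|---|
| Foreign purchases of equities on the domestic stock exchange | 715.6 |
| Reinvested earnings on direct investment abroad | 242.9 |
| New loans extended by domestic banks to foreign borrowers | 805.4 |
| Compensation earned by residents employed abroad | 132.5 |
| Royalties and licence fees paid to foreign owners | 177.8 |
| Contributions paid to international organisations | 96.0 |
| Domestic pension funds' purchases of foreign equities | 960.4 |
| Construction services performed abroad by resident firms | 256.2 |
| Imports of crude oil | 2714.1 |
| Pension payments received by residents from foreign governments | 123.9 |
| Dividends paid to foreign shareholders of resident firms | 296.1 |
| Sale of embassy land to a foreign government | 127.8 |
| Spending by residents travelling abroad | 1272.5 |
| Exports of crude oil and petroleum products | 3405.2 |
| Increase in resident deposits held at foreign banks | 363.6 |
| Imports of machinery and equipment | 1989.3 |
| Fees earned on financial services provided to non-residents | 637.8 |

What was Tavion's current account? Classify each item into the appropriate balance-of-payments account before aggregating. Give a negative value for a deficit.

-1747.3

Goods: 3405.2 - 2714.1 - 1989.3 = -1298.2
Services: 637.8 - 177.8 - 1272.5 + 256.2 = -556.3
Primary income: 242.9 + 132.5 - 296.1 = 79.3
Secondary income: -96.0 + 123.9 = 27.9
Current account = (-1298.2) + (-556.3) + 79.3 + 27.9 = -1747.3
(Excluded from the current account — financial account: foreign purchases of equities on the domestic stock exchange 715.6, new loans extended by domestic banks to foreign borrowers 805.4, domestic pension funds' purchases of foreign equities 960.4, increase in resident deposits held at foreign banks 363.6; capital account: sale of embassy land to a foreign government 127.8.)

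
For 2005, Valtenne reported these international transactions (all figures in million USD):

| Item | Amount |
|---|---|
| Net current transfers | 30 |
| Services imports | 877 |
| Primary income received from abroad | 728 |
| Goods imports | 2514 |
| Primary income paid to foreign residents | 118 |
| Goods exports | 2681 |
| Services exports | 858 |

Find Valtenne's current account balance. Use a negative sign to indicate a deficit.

Goods balance = 2681 - 2514 = 167
Services balance = 858 - 877 = -19
Trade balance (goods + services) = 167 + (-19) = 148
Net primary income = 728 - 118 = 610
Net secondary income = 30
Current account = 148 + 610 + 30 = 788

788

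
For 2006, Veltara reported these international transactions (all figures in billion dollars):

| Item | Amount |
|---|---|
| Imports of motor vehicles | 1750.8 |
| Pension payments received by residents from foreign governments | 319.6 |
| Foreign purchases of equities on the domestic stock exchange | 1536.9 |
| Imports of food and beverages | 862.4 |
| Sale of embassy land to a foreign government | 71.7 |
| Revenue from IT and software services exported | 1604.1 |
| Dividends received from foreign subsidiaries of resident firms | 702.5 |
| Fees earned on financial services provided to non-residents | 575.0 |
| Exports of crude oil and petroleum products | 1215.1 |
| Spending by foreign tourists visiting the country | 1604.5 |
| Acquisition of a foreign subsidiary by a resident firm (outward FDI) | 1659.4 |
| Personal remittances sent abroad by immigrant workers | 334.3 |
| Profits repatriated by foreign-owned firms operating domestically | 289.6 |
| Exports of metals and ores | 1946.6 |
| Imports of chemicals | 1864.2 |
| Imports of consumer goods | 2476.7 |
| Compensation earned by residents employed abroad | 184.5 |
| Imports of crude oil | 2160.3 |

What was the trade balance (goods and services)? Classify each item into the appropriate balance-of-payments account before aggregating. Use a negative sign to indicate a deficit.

Goods: 1215.1 - 2476.7 - 1750.8 - 862.4 + 1946.6 - 1864.2 - 2160.3 = -5952.7
Services: 575.0 + 1604.1 + 1604.5 = 3783.6
Trade balance = -5952.7 + 3783.6 = -2169.1
(Excluded from the trade balance — secondary income: pension payments received by residents from foreign governments 319.6, personal remittances sent abroad by immigrant workers 334.3; financial account: foreign purchases of equities on the domestic stock exchange 1536.9, acquisition of a foreign subsidiary by a resident firm (outward FDI) 1659.4; capital account: sale of embassy land to a foreign government 71.7; primary income: dividends received from foreign subsidiaries of resident firms 702.5, profits repatriated by foreign-owned firms operating domestically 289.6, compensation earned by residents employed abroad 184.5.)

-2169.1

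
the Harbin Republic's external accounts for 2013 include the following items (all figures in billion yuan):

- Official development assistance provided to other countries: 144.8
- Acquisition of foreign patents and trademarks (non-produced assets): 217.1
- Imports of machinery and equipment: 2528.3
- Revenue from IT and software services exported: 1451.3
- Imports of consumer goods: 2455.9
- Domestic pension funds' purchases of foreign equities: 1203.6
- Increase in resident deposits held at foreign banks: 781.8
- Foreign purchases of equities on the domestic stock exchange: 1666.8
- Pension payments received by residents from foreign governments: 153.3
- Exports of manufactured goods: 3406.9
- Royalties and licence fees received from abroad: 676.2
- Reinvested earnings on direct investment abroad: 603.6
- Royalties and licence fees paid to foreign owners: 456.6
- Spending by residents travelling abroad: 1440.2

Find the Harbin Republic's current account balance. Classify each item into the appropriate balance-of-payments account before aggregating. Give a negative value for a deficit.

-734.5

Goods: 3406.9 - 2455.9 - 2528.3 = -1577.3
Services: 676.2 - 1440.2 - 456.6 + 1451.3 = 230.7
Primary income: 603.6
Secondary income: -144.8 + 153.3 = 8.5
Current account = (-1577.3) + 230.7 + 603.6 + 8.5 = -734.5
(Excluded from the current account — capital account: acquisition of foreign patents and trademarks (non-produced assets) 217.1; financial account: domestic pension funds' purchases of foreign equities 1203.6, increase in resident deposits held at foreign banks 781.8, foreign purchases of equities on the domestic stock exchange 1666.8.)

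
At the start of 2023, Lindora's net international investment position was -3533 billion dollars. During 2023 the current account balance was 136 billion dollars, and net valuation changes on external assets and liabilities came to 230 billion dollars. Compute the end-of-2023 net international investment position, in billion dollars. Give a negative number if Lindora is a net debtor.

-3167

Change in NIIP = current account + net valuation change = 136 + 230 = 366
End-of-year NIIP = -3533 + 366 = -3167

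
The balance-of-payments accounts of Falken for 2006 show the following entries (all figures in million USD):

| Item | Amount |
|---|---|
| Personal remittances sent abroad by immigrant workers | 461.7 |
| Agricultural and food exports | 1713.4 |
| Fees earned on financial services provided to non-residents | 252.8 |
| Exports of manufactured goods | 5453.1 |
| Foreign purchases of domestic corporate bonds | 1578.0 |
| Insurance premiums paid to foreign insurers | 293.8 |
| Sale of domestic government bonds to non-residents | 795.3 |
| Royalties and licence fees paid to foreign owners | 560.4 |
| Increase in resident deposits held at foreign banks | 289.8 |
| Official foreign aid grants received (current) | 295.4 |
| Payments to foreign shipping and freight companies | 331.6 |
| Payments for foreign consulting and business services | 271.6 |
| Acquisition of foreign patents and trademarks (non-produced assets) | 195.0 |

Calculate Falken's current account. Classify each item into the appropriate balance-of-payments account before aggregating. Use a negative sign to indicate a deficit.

5795.6

Goods: 5453.1 + 1713.4 = 7166.5
Services: -293.8 - 271.6 + 252.8 - 560.4 - 331.6 = -1204.6
Secondary income: -461.7 + 295.4 = -166.3
Current account = 7166.5 + (-1204.6) + (-166.3) = 5795.6
(Excluded from the current account — financial account: foreign purchases of domestic corporate bonds 1578.0, sale of domestic government bonds to non-residents 795.3, increase in resident deposits held at foreign banks 289.8; capital account: acquisition of foreign patents and trademarks (non-produced assets) 195.0.)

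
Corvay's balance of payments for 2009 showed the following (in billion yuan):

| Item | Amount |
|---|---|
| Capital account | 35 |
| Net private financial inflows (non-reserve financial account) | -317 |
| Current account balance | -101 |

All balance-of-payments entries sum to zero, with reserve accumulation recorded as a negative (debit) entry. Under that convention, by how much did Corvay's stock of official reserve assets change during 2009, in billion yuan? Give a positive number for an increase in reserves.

Official reserve transactions balance = -((-101) + 35 + (-317)) = 383
An accumulation of reserves is recorded as a debit (negative entry), so the change in the stock of reserves is the negative of that balance.
Change in official reserves = -(383) = -383

-383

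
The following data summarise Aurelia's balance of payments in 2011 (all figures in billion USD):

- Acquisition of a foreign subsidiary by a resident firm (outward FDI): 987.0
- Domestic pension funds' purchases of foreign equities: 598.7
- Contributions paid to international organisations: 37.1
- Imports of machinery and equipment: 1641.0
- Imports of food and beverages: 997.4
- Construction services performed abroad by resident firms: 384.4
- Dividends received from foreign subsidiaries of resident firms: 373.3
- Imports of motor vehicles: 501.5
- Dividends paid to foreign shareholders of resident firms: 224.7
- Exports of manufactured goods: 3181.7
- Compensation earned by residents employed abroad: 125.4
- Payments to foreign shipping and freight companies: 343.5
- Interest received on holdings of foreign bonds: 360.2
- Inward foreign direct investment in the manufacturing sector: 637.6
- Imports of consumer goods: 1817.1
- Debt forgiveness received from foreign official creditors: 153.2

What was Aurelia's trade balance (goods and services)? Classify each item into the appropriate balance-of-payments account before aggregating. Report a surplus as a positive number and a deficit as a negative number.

Goods: -997.4 - 501.5 - 1817.1 + 3181.7 - 1641.0 = -1775.3
Services: 384.4 - 343.5 = 40.9
Trade balance = -1775.3 + 40.9 = -1734.4
(Excluded from the trade balance — financial account: acquisition of a foreign subsidiary by a resident firm (outward FDI) 987.0, domestic pension funds' purchases of foreign equities 598.7, inward foreign direct investment in the manufacturing sector 637.6; secondary income: contributions paid to international organisations 37.1; primary income: dividends received from foreign subsidiaries of resident firms 373.3, dividends paid to foreign shareholders of resident firms 224.7, compensation earned by residents employed abroad 125.4, interest received on holdings of foreign bonds 360.2; capital account: debt forgiveness received from foreign official creditors 153.2.)

-1734.4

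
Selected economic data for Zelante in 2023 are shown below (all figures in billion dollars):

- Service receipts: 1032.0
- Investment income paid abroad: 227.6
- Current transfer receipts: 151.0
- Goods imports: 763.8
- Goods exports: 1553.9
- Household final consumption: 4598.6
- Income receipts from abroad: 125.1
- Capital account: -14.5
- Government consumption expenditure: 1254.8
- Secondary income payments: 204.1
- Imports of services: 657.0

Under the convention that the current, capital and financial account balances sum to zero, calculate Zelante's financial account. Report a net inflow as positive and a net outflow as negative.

-995.0

Goods balance = 1553.9 - 763.8 = 790.1
Services balance = 1032.0 - 657.0 = 375.0
Trade balance (goods + services) = 790.1 + 375.0 = 1165.1
Net primary income = 125.1 - 227.6 = -102.5
Net secondary income = 151.0 - 204.1 = -53.1
Current account = 1165.1 + (-102.5) + (-53.1) = 1009.5
Financial account = -(1009.5 + (-14.5)) = -995.0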